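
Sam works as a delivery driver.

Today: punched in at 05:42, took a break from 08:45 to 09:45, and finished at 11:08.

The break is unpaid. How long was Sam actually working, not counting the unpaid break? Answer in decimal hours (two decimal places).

4.43 hours

Today: 05:42–11:08 = 5 h 26 min; less 60 min break → 4 h 26 min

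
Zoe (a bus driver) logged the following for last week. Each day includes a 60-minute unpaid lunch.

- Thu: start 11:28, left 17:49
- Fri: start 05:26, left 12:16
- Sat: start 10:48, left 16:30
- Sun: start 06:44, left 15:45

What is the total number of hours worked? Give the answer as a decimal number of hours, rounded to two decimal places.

23.90 hours

Thu: 11:28–17:49 = 6 h 21 min; less 60 min break → 5 h 21 min
Fri: 05:26–12:16 = 6 h 50 min; less 60 min break → 5 h 50 min
Sat: 10:48–16:30 = 5 h 42 min; less 60 min break → 4 h 42 min
Sun: 06:44–15:45 = 9 h 1 min; less 60 min break → 8 h 1 min
Total: 5 h 21 min + 5 h 50 min + 4 h 42 min + 8 h 1 min = 23 h 54 min.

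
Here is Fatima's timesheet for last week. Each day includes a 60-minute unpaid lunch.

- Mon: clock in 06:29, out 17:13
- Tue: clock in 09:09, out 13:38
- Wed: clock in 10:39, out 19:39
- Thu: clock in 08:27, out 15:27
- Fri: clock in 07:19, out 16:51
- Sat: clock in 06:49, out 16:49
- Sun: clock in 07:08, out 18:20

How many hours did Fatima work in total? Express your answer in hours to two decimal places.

Mon: 06:29–17:13 = 10 h 44 min; less 60 min break → 9 h 44 min
Tue: 09:09–13:38 = 4 h 29 min; less 60 min break → 3 h 29 min
Wed: 10:39–19:39 = 9 h 0 min; less 60 min break → 8 h 0 min
Thu: 08:27–15:27 = 7 h 0 min; less 60 min break → 6 h 0 min
Fri: 07:19–16:51 = 9 h 32 min; less 60 min break → 8 h 32 min
Sat: 06:49–16:49 = 10 h 0 min; less 60 min break → 9 h 0 min
Sun: 07:08–18:20 = 11 h 12 min; less 60 min break → 10 h 12 min
Total: 9 h 44 min + 3 h 29 min + 8 h 0 min + 6 h 0 min + 8 h 32 min + 9 h 0 min + 10 h 12 min = 54 h 57 min.

54.95 hours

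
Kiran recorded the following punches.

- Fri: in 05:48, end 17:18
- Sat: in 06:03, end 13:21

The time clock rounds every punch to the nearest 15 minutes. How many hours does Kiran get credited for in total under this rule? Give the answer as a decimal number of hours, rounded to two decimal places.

Fri: in 05:48→05:45, out 17:18→17:15; 11 h 30 min
Sat: in 06:03→06:00, out 13:21→13:15; 7 h 15 min
Total credited: 18 h 45 min.

18.75 hours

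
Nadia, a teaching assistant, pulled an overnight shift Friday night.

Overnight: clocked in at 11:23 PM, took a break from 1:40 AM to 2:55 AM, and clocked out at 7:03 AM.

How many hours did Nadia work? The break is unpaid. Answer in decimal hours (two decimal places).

6.42 hours

Overnight: 11:23 PM → midnight = 0 h 37 min; midnight → 7:03 AM = 7 h 3 min; span 7 h 40 min; less 75 min break → 6 h 25 min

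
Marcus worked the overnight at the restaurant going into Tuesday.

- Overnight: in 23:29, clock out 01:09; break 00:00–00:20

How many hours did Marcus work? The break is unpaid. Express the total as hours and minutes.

Overnight: 23:29 → midnight = 0 h 31 min; midnight → 01:09 = 1 h 9 min; span 1 h 40 min; less 20 min break → 1 h 20 min

1 h 20 min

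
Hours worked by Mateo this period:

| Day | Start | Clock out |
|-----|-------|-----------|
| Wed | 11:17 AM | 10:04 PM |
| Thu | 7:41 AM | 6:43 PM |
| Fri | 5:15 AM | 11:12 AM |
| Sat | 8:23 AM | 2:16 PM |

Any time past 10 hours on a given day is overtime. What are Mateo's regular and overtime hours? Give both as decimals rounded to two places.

Regular 31.83 hours, overtime 1.82 hours

Wed: 11:17 AM–10:04 PM = 10 h 47 min
Thu: 7:41 AM–6:43 PM = 11 h 2 min
Fri: 5:15 AM–11:12 AM = 5 h 57 min
Sat: 8:23 AM–2:16 PM = 5 h 53 min
Wed reg 10 h 0 min / OT 0 h 47 min; Thu reg 10 h 0 min / OT 1 h 2 min; Fri reg 5 h 57 min / OT 0 h 0 min; Sat reg 5 h 53 min / OT 0 h 0 min.
Totals: regular 31 h 50 min, overtime 1 h 49 min.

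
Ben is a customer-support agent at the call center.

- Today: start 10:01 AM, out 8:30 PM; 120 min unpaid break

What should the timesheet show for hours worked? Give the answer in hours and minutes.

Today: 10:01 AM–8:30 PM = 10 h 29 min; less 120 min break → 8 h 29 min

8 h 29 min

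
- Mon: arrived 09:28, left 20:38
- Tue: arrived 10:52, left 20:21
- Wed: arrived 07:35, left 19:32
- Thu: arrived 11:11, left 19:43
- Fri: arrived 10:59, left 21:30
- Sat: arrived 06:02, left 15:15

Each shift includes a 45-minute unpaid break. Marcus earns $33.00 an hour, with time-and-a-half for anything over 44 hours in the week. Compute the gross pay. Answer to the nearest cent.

$2064.15

Mon: 09:28–20:38 = 11 h 10 min; less 45 min break → 10 h 25 min
Tue: 10:52–20:21 = 9 h 29 min; less 45 min break → 8 h 44 min
Wed: 07:35–19:32 = 11 h 57 min; less 45 min break → 11 h 12 min
Thu: 11:11–19:43 = 8 h 32 min; less 45 min break → 7 h 47 min
Fri: 10:59–21:30 = 10 h 31 min; less 45 min break → 9 h 46 min
Sat: 06:02–15:15 = 9 h 13 min; less 45 min break → 8 h 28 min
Total worked: 56 h 22 min = 3382 min.
Regular 44 h 0 min = 2640 min at $33.00/h; overtime 12 h 22 min = 742 min at $49.50/h.
Pay = (2640 × $33.00 + 742 × $49.50) ÷ 60 = $2064.15.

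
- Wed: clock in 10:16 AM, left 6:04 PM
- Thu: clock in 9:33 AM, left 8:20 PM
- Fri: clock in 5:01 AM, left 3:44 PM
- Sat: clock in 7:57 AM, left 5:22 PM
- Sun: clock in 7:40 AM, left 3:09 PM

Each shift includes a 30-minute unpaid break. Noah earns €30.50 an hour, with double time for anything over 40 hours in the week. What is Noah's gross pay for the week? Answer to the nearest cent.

Wed: 10:16 AM–6:04 PM = 7 h 48 min; less 30 min break → 7 h 18 min
Thu: 9:33 AM–8:20 PM = 10 h 47 min; less 30 min break → 10 h 17 min
Fri: 5:01 AM–3:44 PM = 10 h 43 min; less 30 min break → 10 h 13 min
Sat: 7:57 AM–5:22 PM = 9 h 25 min; less 30 min break → 8 h 55 min
Sun: 7:40 AM–3:09 PM = 7 h 29 min; less 30 min break → 6 h 59 min
Total worked: 43 h 42 min = 2622 min.
Regular 40 h 0 min = 2400 min at €30.50/h; overtime 3 h 42 min = 222 min at €61.00/h.
Pay = (2400 × €30.50 + 222 × €61.00) ÷ 60 = €1445.70.

€1445.70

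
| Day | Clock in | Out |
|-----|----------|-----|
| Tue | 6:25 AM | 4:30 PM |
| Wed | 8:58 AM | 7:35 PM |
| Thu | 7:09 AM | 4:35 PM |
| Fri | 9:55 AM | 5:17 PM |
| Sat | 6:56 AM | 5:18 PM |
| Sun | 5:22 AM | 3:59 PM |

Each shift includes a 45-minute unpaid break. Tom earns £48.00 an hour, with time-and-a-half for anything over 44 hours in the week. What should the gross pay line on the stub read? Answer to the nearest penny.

Tue: 6:25 AM–4:30 PM = 10 h 5 min; less 45 min break → 9 h 20 min
Wed: 8:58 AM–7:35 PM = 10 h 37 min; less 45 min break → 9 h 52 min
Thu: 7:09 AM–4:35 PM = 9 h 26 min; less 45 min break → 8 h 41 min
Fri: 9:55 AM–5:17 PM = 7 h 22 min; less 45 min break → 6 h 37 min
Sat: 6:56 AM–5:18 PM = 10 h 22 min; less 45 min break → 9 h 37 min
Sun: 5:22 AM–3:59 PM = 10 h 37 min; less 45 min break → 9 h 52 min
Total worked: 53 h 59 min = 3239 min.
Regular 44 h 0 min = 2640 min at £48.00/h; overtime 9 h 59 min = 599 min at £72.00/h.
Pay = (2640 × £48.00 + 599 × £72.00) ÷ 60 = £2830.80.

£2830.80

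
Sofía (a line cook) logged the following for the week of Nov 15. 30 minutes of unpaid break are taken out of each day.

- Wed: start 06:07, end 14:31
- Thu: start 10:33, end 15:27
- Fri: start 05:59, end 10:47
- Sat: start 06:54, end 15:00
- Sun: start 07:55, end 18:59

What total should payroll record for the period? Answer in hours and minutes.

34 h 46 min

Wed: 06:07–14:31 = 8 h 24 min; less 30 min break → 7 h 54 min
Thu: 10:33–15:27 = 4 h 54 min; less 30 min break → 4 h 24 min
Fri: 05:59–10:47 = 4 h 48 min; less 30 min break → 4 h 18 min
Sat: 06:54–15:00 = 8 h 6 min; less 30 min break → 7 h 36 min
Sun: 07:55–18:59 = 11 h 4 min; less 30 min break → 10 h 34 min
Total: 7 h 54 min + 4 h 24 min + 4 h 18 min + 7 h 36 min + 10 h 34 min = 34 h 46 min.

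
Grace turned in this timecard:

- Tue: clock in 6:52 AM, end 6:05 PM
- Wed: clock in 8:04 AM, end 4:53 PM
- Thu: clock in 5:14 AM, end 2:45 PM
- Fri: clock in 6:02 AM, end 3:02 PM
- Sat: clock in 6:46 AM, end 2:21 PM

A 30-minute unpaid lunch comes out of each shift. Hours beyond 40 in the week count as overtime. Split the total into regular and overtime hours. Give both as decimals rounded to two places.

Tue: 6:52 AM–6:05 PM = 11 h 13 min; less 30 min break → 10 h 43 min
Wed: 8:04 AM–4:53 PM = 8 h 49 min; less 30 min break → 8 h 19 min
Thu: 5:14 AM–2:45 PM = 9 h 31 min; less 30 min break → 9 h 1 min
Fri: 6:02 AM–3:02 PM = 9 h 0 min; less 30 min break → 8 h 30 min
Sat: 6:46 AM–2:21 PM = 7 h 35 min; less 30 min break → 7 h 5 min
Total worked: 43 h 38 min = 43.63 h.
Threshold 40 h → overtime 3 h 38 min, regular 40 h 0 min.

Regular 40.00 hours, overtime 3.63 hours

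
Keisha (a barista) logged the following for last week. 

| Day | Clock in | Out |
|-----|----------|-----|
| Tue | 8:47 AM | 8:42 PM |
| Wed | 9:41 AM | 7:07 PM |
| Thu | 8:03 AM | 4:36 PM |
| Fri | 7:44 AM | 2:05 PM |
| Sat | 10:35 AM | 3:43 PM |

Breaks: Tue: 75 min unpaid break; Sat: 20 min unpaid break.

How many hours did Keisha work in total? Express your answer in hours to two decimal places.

39.80 hours

Tue: 8:47 AM–8:42 PM = 11 h 55 min; less 75 min break → 10 h 40 min
Wed: 9:41 AM–7:07 PM = 9 h 26 min
Thu: 8:03 AM–4:36 PM = 8 h 33 min
Fri: 7:44 AM–2:05 PM = 6 h 21 min
Sat: 10:35 AM–3:43 PM = 5 h 8 min; less 20 min break → 4 h 48 min
Total: 10 h 40 min + 9 h 26 min + 8 h 33 min + 6 h 21 min + 4 h 48 min = 39 h 48 min.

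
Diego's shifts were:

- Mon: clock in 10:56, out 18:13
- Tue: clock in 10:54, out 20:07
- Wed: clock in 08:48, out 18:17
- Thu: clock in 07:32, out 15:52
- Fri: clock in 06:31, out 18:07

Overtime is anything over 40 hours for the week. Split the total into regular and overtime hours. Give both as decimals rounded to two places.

Regular 40.00 hours, overtime 5.92 hours

Mon: 10:56–18:13 = 7 h 17 min
Tue: 10:54–20:07 = 9 h 13 min
Wed: 08:48–18:17 = 9 h 29 min
Thu: 07:32–15:52 = 8 h 20 min
Fri: 06:31–18:07 = 11 h 36 min
Total worked: 45 h 55 min = 45.92 h.
Threshold 40 h → overtime 5 h 55 min, regular 40 h 0 min.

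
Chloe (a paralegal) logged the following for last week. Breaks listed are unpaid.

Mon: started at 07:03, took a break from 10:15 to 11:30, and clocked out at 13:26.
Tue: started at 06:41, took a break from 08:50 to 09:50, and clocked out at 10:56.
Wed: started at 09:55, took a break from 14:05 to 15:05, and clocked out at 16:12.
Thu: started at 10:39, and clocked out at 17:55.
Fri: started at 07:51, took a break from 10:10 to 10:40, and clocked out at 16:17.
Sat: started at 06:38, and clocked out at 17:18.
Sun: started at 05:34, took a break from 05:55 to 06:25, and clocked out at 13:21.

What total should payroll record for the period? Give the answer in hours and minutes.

Mon: 07:03–13:26 = 6 h 23 min; less 75 min break → 5 h 8 min
Tue: 06:41–10:56 = 4 h 15 min; less 60 min break → 3 h 15 min
Wed: 09:55–16:12 = 6 h 17 min; less 60 min break → 5 h 17 min
Thu: 10:39–17:55 = 7 h 16 min
Fri: 07:51–16:17 = 8 h 26 min; less 30 min break → 7 h 56 min
Sat: 06:38–17:18 = 10 h 40 min
Sun: 05:34–13:21 = 7 h 47 min; less 30 min break → 7 h 17 min
Total: 5 h 8 min + 3 h 15 min + 5 h 17 min + 7 h 16 min + 7 h 56 min + 10 h 40 min + 7 h 17 min = 46 h 49 min.

46 h 49 min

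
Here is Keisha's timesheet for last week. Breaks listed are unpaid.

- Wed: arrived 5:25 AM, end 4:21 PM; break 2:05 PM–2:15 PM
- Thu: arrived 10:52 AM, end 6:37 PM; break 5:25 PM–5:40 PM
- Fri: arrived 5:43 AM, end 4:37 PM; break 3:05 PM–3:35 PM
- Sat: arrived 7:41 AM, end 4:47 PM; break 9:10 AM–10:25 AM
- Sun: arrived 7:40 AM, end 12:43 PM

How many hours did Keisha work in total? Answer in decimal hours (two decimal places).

Wed: 5:25 AM–4:21 PM = 10 h 56 min; less 10 min break → 10 h 46 min
Thu: 10:52 AM–6:37 PM = 7 h 45 min; less 15 min break → 7 h 30 min
Fri: 5:43 AM–4:37 PM = 10 h 54 min; less 30 min break → 10 h 24 min
Sat: 7:41 AM–4:47 PM = 9 h 6 min; less 75 min break → 7 h 51 min
Sun: 7:40 AM–12:43 PM = 5 h 3 min
Total: 10 h 46 min + 7 h 30 min + 10 h 24 min + 7 h 51 min + 5 h 3 min = 41 h 34 min.

41.57 hours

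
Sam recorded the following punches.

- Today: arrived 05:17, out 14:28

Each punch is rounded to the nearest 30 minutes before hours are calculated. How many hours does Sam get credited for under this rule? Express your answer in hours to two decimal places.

9.00 hours

Today: in 05:17→05:30, out 14:28→14:30; 9 h 0 min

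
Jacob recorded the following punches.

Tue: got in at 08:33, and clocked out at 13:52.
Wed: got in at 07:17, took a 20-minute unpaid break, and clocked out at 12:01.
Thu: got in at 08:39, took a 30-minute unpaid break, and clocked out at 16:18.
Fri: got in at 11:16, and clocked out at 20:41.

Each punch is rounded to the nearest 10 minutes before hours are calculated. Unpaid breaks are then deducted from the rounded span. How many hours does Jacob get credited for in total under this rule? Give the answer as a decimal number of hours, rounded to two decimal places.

Tue: in 08:33→08:30, out 13:52→13:50; 5 h 20 min
Wed: in 07:17→07:20, out 12:01→12:00; 4 h 40 min − 20 min = 4 h 20 min
Thu: in 08:39→08:40, out 16:18→16:20; 7 h 40 min − 30 min = 7 h 10 min
Fri: in 11:16→11:20, out 20:41→20:40; 9 h 20 min
Total credited: 26 h 10 min.

26.17 hours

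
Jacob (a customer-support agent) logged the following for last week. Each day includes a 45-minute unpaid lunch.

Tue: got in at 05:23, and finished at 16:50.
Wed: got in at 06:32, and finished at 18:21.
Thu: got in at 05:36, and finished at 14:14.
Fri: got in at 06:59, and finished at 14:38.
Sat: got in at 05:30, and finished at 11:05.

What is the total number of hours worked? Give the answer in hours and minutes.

Tue: 05:23–16:50 = 11 h 27 min; less 45 min break → 10 h 42 min
Wed: 06:32–18:21 = 11 h 49 min; less 45 min break → 11 h 4 min
Thu: 05:36–14:14 = 8 h 38 min; less 45 min break → 7 h 53 min
Fri: 06:59–14:38 = 7 h 39 min; less 45 min break → 6 h 54 min
Sat: 05:30–11:05 = 5 h 35 min; less 45 min break → 4 h 50 min
Total: 10 h 42 min + 11 h 4 min + 7 h 53 min + 6 h 54 min + 4 h 50 min = 41 h 23 min.

41 h 23 min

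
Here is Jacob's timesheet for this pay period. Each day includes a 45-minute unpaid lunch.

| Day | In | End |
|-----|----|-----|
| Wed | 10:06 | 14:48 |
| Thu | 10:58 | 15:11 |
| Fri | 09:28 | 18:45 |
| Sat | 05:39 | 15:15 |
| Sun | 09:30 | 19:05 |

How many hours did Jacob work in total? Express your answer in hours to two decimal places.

Wed: 10:06–14:48 = 4 h 42 min; less 45 min break → 3 h 57 min
Thu: 10:58–15:11 = 4 h 13 min; less 45 min break → 3 h 28 min
Fri: 09:28–18:45 = 9 h 17 min; less 45 min break → 8 h 32 min
Sat: 05:39–15:15 = 9 h 36 min; less 45 min break → 8 h 51 min
Sun: 09:30–19:05 = 9 h 35 min; less 45 min break → 8 h 50 min
Total: 3 h 57 min + 3 h 28 min + 8 h 32 min + 8 h 51 min + 8 h 50 min = 33 h 38 min.

33.63 hours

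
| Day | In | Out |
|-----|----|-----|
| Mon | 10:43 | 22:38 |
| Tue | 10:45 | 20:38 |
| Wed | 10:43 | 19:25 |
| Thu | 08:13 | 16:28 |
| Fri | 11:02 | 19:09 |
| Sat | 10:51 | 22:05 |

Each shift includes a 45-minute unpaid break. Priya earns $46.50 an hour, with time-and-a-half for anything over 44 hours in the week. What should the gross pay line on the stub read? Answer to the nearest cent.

$2715.60

Mon: 10:43–22:38 = 11 h 55 min; less 45 min break → 11 h 10 min
Tue: 10:45–20:38 = 9 h 53 min; less 45 min break → 9 h 8 min
Wed: 10:43–19:25 = 8 h 42 min; less 45 min break → 7 h 57 min
Thu: 08:13–16:28 = 8 h 15 min; less 45 min break → 7 h 30 min
Fri: 11:02–19:09 = 8 h 7 min; less 45 min break → 7 h 22 min
Sat: 10:51–22:05 = 11 h 14 min; less 45 min break → 10 h 29 min
Total worked: 53 h 36 min = 3216 min.
Regular 44 h 0 min = 2640 min at $46.50/h; overtime 9 h 36 min = 576 min at $69.75/h.
Pay = (2640 × $46.50 + 576 × $69.75) ÷ 60 = $2715.60.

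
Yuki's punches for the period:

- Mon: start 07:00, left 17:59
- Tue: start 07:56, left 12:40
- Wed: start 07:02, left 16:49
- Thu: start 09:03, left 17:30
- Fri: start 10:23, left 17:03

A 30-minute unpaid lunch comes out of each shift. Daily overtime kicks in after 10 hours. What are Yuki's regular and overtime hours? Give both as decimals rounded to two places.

Regular 37.63 hours, overtime 0.48 hours

Mon: 07:00–17:59 = 10 h 59 min; less 30 min break → 10 h 29 min
Tue: 07:56–12:40 = 4 h 44 min; less 30 min break → 4 h 14 min
Wed: 07:02–16:49 = 9 h 47 min; less 30 min break → 9 h 17 min
Thu: 09:03–17:30 = 8 h 27 min; less 30 min break → 7 h 57 min
Fri: 10:23–17:03 = 6 h 40 min; less 30 min break → 6 h 10 min
Mon reg 10 h 0 min / OT 0 h 29 min; Tue reg 4 h 14 min / OT 0 h 0 min; Wed reg 9 h 17 min / OT 0 h 0 min; Thu reg 7 h 57 min / OT 0 h 0 min; Fri reg 6 h 10 min / OT 0 h 0 min.
Totals: regular 37 h 38 min, overtime 0 h 29 min.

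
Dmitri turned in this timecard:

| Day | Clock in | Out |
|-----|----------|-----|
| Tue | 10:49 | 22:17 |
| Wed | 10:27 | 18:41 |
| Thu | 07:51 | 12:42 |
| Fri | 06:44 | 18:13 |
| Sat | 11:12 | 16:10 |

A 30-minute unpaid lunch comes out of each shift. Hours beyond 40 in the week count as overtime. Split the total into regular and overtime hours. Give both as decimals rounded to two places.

Tue: 10:49–22:17 = 11 h 28 min; less 30 min break → 10 h 58 min
Wed: 10:27–18:41 = 8 h 14 min; less 30 min break → 7 h 44 min
Thu: 07:51–12:42 = 4 h 51 min; less 30 min break → 4 h 21 min
Fri: 06:44–18:13 = 11 h 29 min; less 30 min break → 10 h 59 min
Sat: 11:12–16:10 = 4 h 58 min; less 30 min break → 4 h 28 min
Total worked: 38 h 30 min = 38.50 h.
Threshold 40 h → overtime 0 h 0 min, regular 38 h 30 min.

Regular 38.50 hours, overtime 0.00 hours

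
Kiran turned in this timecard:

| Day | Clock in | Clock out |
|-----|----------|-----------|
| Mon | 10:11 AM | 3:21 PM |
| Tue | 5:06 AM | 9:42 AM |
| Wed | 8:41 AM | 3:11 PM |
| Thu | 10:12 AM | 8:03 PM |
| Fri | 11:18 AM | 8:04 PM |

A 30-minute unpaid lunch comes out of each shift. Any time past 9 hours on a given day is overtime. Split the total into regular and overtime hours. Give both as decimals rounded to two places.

Regular 32.03 hours, overtime 0.35 hours

Mon: 10:11 AM–3:21 PM = 5 h 10 min; less 30 min break → 4 h 40 min
Tue: 5:06 AM–9:42 AM = 4 h 36 min; less 30 min break → 4 h 6 min
Wed: 8:41 AM–3:11 PM = 6 h 30 min; less 30 min break → 6 h 0 min
Thu: 10:12 AM–8:03 PM = 9 h 51 min; less 30 min break → 9 h 21 min
Fri: 11:18 AM–8:04 PM = 8 h 46 min; less 30 min break → 8 h 16 min
Mon reg 4 h 40 min / OT 0 h 0 min; Tue reg 4 h 6 min / OT 0 h 0 min; Wed reg 6 h 0 min / OT 0 h 0 min; Thu reg 9 h 0 min / OT 0 h 21 min; Fri reg 8 h 16 min / OT 0 h 0 min.
Totals: regular 32 h 2 min, overtime 0 h 21 min.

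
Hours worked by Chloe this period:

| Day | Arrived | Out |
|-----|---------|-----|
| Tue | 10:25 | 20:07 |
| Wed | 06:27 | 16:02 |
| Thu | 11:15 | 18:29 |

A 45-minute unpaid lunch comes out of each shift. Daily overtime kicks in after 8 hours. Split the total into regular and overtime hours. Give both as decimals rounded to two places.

Regular 22.48 hours, overtime 1.78 hours

Tue: 10:25–20:07 = 9 h 42 min; less 45 min break → 8 h 57 min
Wed: 06:27–16:02 = 9 h 35 min; less 45 min break → 8 h 50 min
Thu: 11:15–18:29 = 7 h 14 min; less 45 min break → 6 h 29 min
Tue reg 8 h 0 min / OT 0 h 57 min; Wed reg 8 h 0 min / OT 0 h 50 min; Thu reg 6 h 29 min / OT 0 h 0 min.
Totals: regular 22 h 29 min, overtime 1 h 47 min.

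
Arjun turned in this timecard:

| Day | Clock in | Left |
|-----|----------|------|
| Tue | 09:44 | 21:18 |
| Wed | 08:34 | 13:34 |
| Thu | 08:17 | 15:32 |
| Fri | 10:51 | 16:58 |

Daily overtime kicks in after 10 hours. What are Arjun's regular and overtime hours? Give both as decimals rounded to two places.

Tue: 09:44–21:18 = 11 h 34 min
Wed: 08:34–13:34 = 5 h 0 min
Thu: 08:17–15:32 = 7 h 15 min
Fri: 10:51–16:58 = 6 h 7 min
Tue reg 10 h 0 min / OT 1 h 34 min; Wed reg 5 h 0 min / OT 0 h 0 min; Thu reg 7 h 15 min / OT 0 h 0 min; Fri reg 6 h 7 min / OT 0 h 0 min.
Totals: regular 28 h 22 min, overtime 1 h 34 min.

Regular 28.37 hours, overtime 1.57 hours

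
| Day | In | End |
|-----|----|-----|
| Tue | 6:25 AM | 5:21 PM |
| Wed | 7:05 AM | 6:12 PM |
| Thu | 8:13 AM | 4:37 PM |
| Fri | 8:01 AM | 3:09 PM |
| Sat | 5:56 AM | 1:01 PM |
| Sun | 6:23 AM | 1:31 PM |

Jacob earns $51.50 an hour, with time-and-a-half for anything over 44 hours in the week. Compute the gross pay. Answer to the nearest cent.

Tue: 6:25 AM–5:21 PM = 10 h 56 min
Wed: 7:05 AM–6:12 PM = 11 h 7 min
Thu: 8:13 AM–4:37 PM = 8 h 24 min
Fri: 8:01 AM–3:09 PM = 7 h 8 min
Sat: 5:56 AM–1:01 PM = 7 h 5 min
Sun: 6:23 AM–1:31 PM = 7 h 8 min
Total worked: 51 h 48 min = 3108 min.
Regular 44 h 0 min = 2640 min at $51.50/h; overtime 7 h 48 min = 468 min at $77.25/h.
Pay = (2640 × $51.50 + 468 × $77.25) ÷ 60 = $2868.55.

$2868.55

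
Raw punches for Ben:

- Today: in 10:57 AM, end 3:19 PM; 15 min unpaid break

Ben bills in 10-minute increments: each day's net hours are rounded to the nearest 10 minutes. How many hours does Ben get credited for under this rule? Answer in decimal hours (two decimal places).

4.17 hours

Today: 10:57 AM–3:19 PM = 4 h 22 min − 15 min = 4 h 7 min → rounds to 4 h 10 min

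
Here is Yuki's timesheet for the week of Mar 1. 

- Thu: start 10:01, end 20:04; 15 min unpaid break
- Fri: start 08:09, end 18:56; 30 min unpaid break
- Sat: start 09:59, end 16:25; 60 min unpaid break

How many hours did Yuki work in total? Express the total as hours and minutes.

25 h 31 min

Thu: 10:01–20:04 = 10 h 3 min; less 15 min break → 9 h 48 min
Fri: 08:09–18:56 = 10 h 47 min; less 30 min break → 10 h 17 min
Sat: 09:59–16:25 = 6 h 26 min; less 60 min break → 5 h 26 min
Total: 9 h 48 min + 10 h 17 min + 5 h 26 min = 25 h 31 min.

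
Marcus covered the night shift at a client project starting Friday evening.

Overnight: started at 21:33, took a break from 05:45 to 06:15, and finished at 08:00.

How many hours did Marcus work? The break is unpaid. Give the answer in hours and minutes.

9 h 57 min

Overnight: 21:33 → midnight = 2 h 27 min; midnight → 08:00 = 8 h 0 min; span 10 h 27 min; less 30 min break → 9 h 57 min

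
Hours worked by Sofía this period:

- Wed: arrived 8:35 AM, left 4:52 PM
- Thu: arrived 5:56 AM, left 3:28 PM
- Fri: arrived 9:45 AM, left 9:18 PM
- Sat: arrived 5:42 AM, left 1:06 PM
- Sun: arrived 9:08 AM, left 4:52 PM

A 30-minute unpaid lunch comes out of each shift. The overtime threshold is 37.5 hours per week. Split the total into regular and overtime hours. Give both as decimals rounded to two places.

Wed: 8:35 AM–4:52 PM = 8 h 17 min; less 30 min break → 7 h 47 min
Thu: 5:56 AM–3:28 PM = 9 h 32 min; less 30 min break → 9 h 2 min
Fri: 9:45 AM–9:18 PM = 11 h 33 min; less 30 min break → 11 h 3 min
Sat: 5:42 AM–1:06 PM = 7 h 24 min; less 30 min break → 6 h 54 min
Sun: 9:08 AM–4:52 PM = 7 h 44 min; less 30 min break → 7 h 14 min
Total worked: 42 h 0 min = 42.00 h.
Threshold 37.5 h → overtime 4 h 30 min, regular 37 h 30 min.

Regular 37.50 hours, overtime 4.50 hours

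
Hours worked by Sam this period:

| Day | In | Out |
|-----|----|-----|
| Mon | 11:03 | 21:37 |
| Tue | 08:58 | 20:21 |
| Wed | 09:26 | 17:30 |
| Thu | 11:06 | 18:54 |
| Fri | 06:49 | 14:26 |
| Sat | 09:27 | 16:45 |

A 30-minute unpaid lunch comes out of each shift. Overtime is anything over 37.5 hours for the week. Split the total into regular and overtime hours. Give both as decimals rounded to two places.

Mon: 11:03–21:37 = 10 h 34 min; less 30 min break → 10 h 4 min
Tue: 08:58–20:21 = 11 h 23 min; less 30 min break → 10 h 53 min
Wed: 09:26–17:30 = 8 h 4 min; less 30 min break → 7 h 34 min
Thu: 11:06–18:54 = 7 h 48 min; less 30 min break → 7 h 18 min
Fri: 06:49–14:26 = 7 h 37 min; less 30 min break → 7 h 7 min
Sat: 09:27–16:45 = 7 h 18 min; less 30 min break → 6 h 48 min
Total worked: 49 h 44 min = 49.73 h.
Threshold 37.5 h → overtime 12 h 14 min, regular 37 h 30 min.

Regular 37.50 hours, overtime 12.23 hours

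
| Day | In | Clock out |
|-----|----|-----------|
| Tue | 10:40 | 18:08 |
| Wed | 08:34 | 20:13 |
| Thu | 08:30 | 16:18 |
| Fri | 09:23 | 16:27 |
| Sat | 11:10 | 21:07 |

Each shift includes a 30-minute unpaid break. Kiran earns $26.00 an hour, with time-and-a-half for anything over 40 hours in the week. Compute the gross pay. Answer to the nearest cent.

Tue: 10:40–18:08 = 7 h 28 min; less 30 min break → 6 h 58 min
Wed: 08:34–20:13 = 11 h 39 min; less 30 min break → 11 h 9 min
Thu: 08:30–16:18 = 7 h 48 min; less 30 min break → 7 h 18 min
Fri: 09:23–16:27 = 7 h 4 min; less 30 min break → 6 h 34 min
Sat: 11:10–21:07 = 9 h 57 min; less 30 min break → 9 h 27 min
Total worked: 41 h 26 min = 2486 min.
Regular 40 h 0 min = 2400 min at $26.00/h; overtime 1 h 26 min = 86 min at $39.00/h.
Pay = (2400 × $26.00 + 86 × $39.00) ÷ 60 = $1095.90.

$1095.90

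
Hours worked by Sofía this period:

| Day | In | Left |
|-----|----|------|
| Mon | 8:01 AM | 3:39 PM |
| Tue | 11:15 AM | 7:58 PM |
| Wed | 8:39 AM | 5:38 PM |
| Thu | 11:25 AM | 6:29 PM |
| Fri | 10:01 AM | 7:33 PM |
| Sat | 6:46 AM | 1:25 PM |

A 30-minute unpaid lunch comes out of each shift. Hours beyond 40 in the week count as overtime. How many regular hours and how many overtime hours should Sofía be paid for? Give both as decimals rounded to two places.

Mon: 8:01 AM–3:39 PM = 7 h 38 min; less 30 min break → 7 h 8 min
Tue: 11:15 AM–7:58 PM = 8 h 43 min; less 30 min break → 8 h 13 min
Wed: 8:39 AM–5:38 PM = 8 h 59 min; less 30 min break → 8 h 29 min
Thu: 11:25 AM–6:29 PM = 7 h 4 min; less 30 min break → 6 h 34 min
Fri: 10:01 AM–7:33 PM = 9 h 32 min; less 30 min break → 9 h 2 min
Sat: 6:46 AM–1:25 PM = 6 h 39 min; less 30 min break → 6 h 9 min
Total worked: 45 h 35 min = 45.58 h.
Threshold 40 h → overtime 5 h 35 min, regular 40 h 0 min.

Regular 40.00 hours, overtime 5.58 hours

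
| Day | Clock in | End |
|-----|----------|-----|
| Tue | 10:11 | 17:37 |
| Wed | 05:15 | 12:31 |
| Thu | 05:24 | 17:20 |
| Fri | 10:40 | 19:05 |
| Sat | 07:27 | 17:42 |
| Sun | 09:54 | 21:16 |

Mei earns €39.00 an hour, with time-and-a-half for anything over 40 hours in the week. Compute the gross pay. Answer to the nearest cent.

€2535.00

Tue: 10:11–17:37 = 7 h 26 min
Wed: 05:15–12:31 = 7 h 16 min
Thu: 05:24–17:20 = 11 h 56 min
Fri: 10:40–19:05 = 8 h 25 min
Sat: 07:27–17:42 = 10 h 15 min
Sun: 09:54–21:16 = 11 h 22 min
Total worked: 56 h 40 min = 3400 min.
Regular 40 h 0 min = 2400 min at €39.00/h; overtime 16 h 40 min = 1000 min at €58.50/h.
Pay = (2400 × €39.00 + 1000 × €58.50) ÷ 60 = €2535.00.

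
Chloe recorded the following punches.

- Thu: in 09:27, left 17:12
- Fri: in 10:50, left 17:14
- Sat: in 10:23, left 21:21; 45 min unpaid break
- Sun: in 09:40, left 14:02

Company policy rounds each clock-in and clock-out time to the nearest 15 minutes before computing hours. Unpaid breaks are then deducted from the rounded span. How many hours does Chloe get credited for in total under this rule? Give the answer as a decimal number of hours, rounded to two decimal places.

Thu: in 09:27→09:30, out 17:12→17:15; 7 h 45 min
Fri: in 10:50→10:45, out 17:14→17:15; 6 h 30 min
Sat: in 10:23→10:30, out 21:21→21:15; 10 h 45 min − 45 min = 10 h 0 min
Sun: in 09:40→09:45, out 14:02→14:00; 4 h 15 min
Total credited: 28 h 30 min.

28.50 hours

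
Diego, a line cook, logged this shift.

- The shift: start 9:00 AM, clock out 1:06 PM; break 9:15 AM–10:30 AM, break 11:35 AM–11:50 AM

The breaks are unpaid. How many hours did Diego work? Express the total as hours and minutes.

2 h 36 min

The shift: 9:00 AM–1:06 PM = 4 h 6 min; less 90 min break → 2 h 36 min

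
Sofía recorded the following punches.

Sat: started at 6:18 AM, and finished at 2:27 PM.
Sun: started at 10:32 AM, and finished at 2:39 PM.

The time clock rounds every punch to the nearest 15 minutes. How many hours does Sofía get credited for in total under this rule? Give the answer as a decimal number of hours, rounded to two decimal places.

Sat: in 6:18 AM→6:15 AM, out 2:27 PM→2:30 PM; 8 h 15 min
Sun: in 10:32 AM→10:30 AM, out 2:39 PM→2:45 PM; 4 h 15 min
Total credited: 12 h 30 min.

12.50 hours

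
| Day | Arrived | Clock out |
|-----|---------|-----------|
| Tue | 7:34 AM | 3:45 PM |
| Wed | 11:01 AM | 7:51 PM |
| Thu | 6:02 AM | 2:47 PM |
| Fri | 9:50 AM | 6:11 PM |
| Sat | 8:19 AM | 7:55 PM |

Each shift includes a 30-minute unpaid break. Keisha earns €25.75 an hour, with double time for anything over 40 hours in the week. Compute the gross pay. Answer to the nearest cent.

€1195.66

Tue: 7:34 AM–3:45 PM = 8 h 11 min; less 30 min break → 7 h 41 min
Wed: 11:01 AM–7:51 PM = 8 h 50 min; less 30 min break → 8 h 20 min
Thu: 6:02 AM–2:47 PM = 8 h 45 min; less 30 min break → 8 h 15 min
Fri: 9:50 AM–6:11 PM = 8 h 21 min; less 30 min break → 7 h 51 min
Sat: 8:19 AM–7:55 PM = 11 h 36 min; less 30 min break → 11 h 6 min
Total worked: 43 h 13 min = 2593 min.
Regular 40 h 0 min = 2400 min at €25.75/h; overtime 3 h 13 min = 193 min at €51.50/h.
Pay = (2400 × €25.75 + 193 × €51.50) ÷ 60 = €1195.66.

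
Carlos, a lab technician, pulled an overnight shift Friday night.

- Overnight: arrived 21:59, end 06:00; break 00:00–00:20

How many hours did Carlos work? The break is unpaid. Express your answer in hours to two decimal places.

Overnight: 21:59 → midnight = 2 h 1 min; midnight → 06:00 = 6 h 0 min; span 8 h 1 min; less 20 min break → 7 h 41 min

7.68 hours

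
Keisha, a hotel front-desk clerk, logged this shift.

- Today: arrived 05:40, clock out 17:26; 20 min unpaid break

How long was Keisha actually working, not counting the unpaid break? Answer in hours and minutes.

Today: 05:40–17:26 = 11 h 46 min; less 20 min break → 11 h 26 min

11 h 26 min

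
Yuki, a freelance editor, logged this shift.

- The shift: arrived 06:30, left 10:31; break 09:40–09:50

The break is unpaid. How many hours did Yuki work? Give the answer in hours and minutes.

The shift: 06:30–10:31 = 4 h 1 min; less 10 min break → 3 h 51 min

3 h 51 min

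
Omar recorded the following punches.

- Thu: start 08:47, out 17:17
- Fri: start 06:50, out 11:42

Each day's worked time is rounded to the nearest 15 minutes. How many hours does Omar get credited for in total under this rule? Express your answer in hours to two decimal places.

13.25 hours

Thu: 08:47–17:17 = 8 h 30 min → rounds to 8 h 30 min
Fri: 06:50–11:42 = 4 h 52 min → rounds to 4 h 45 min
Total credited: 13 h 15 min.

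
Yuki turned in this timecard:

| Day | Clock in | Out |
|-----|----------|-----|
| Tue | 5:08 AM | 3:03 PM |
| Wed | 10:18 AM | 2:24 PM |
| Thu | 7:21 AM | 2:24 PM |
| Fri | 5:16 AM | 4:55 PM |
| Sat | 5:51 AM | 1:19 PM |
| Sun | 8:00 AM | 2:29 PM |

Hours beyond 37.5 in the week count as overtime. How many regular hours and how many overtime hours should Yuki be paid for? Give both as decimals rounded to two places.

Tue: 5:08 AM–3:03 PM = 9 h 55 min
Wed: 10:18 AM–2:24 PM = 4 h 6 min
Thu: 7:21 AM–2:24 PM = 7 h 3 min
Fri: 5:16 AM–4:55 PM = 11 h 39 min
Sat: 5:51 AM–1:19 PM = 7 h 28 min
Sun: 8:00 AM–2:29 PM = 6 h 29 min
Total worked: 46 h 40 min = 46.67 h.
Threshold 37.5 h → overtime 9 h 10 min, regular 37 h 30 min.

Regular 37.50 hours, overtime 9.17 hours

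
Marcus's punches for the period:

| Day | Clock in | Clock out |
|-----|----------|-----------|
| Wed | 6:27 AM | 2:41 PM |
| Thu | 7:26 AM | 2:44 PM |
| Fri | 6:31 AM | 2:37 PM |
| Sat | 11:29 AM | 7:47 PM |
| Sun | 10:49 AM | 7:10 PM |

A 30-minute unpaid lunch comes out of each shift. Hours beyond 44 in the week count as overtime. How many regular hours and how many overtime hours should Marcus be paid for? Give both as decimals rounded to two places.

Regular 37.78 hours, overtime 0.00 hours

Wed: 6:27 AM–2:41 PM = 8 h 14 min; less 30 min break → 7 h 44 min
Thu: 7:26 AM–2:44 PM = 7 h 18 min; less 30 min break → 6 h 48 min
Fri: 6:31 AM–2:37 PM = 8 h 6 min; less 30 min break → 7 h 36 min
Sat: 11:29 AM–7:47 PM = 8 h 18 min; less 30 min break → 7 h 48 min
Sun: 10:49 AM–7:10 PM = 8 h 21 min; less 30 min break → 7 h 51 min
Total worked: 37 h 47 min = 37.78 h.
Threshold 44 h → overtime 0 h 0 min, regular 37 h 47 min.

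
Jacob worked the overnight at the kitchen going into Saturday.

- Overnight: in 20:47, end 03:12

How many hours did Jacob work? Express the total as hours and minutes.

Overnight: 20:47 → midnight = 3 h 13 min; midnight → 03:12 = 3 h 12 min; span 6 h 25 min

6 h 25 min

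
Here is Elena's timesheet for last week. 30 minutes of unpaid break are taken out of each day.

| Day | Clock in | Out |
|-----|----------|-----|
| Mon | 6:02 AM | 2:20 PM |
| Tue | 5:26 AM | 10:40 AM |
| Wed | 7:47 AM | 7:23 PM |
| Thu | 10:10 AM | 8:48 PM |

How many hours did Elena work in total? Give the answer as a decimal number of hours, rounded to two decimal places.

33.77 hours

Mon: 6:02 AM–2:20 PM = 8 h 18 min; less 30 min break → 7 h 48 min
Tue: 5:26 AM–10:40 AM = 5 h 14 min; less 30 min break → 4 h 44 min
Wed: 7:47 AM–7:23 PM = 11 h 36 min; less 30 min break → 11 h 6 min
Thu: 10:10 AM–8:48 PM = 10 h 38 min; less 30 min break → 10 h 8 min
Total: 7 h 48 min + 4 h 44 min + 11 h 6 min + 10 h 8 min = 33 h 46 min.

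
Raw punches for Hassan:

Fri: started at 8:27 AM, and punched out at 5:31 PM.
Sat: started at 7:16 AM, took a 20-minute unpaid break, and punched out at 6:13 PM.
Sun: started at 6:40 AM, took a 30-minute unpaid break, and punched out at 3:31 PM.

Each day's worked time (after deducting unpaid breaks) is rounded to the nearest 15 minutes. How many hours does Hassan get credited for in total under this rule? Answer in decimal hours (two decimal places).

27.75 hours

Fri: 8:27 AM–5:31 PM = 9 h 4 min → rounds to 9 h 0 min
Sat: 7:16 AM–6:13 PM = 10 h 57 min − 20 min = 10 h 37 min → rounds to 10 h 30 min
Sun: 6:40 AM–3:31 PM = 8 h 51 min − 30 min = 8 h 21 min → rounds to 8 h 15 min
Total credited: 27 h 45 min.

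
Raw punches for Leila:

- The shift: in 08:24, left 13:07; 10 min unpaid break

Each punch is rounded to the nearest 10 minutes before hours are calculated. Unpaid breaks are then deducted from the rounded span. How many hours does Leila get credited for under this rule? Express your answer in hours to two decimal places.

4.67 hours

The shift: in 08:24→08:20, out 13:07→13:10; 4 h 50 min − 10 min = 4 h 40 min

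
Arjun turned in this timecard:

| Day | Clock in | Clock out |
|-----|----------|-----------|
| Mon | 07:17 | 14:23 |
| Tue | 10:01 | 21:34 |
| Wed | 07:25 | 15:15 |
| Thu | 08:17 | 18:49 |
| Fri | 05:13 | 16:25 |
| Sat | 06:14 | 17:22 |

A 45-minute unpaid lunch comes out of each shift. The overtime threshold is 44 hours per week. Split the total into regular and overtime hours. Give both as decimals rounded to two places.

Mon: 07:17–14:23 = 7 h 6 min; less 45 min break → 6 h 21 min
Tue: 10:01–21:34 = 11 h 33 min; less 45 min break → 10 h 48 min
Wed: 07:25–15:15 = 7 h 50 min; less 45 min break → 7 h 5 min
Thu: 08:17–18:49 = 10 h 32 min; less 45 min break → 9 h 47 min
Fri: 05:13–16:25 = 11 h 12 min; less 45 min break → 10 h 27 min
Sat: 06:14–17:22 = 11 h 8 min; less 45 min break → 10 h 23 min
Total worked: 54 h 51 min = 54.85 h.
Threshold 44 h → overtime 10 h 51 min, regular 44 h 0 min.

Regular 44.00 hours, overtime 10.85 hours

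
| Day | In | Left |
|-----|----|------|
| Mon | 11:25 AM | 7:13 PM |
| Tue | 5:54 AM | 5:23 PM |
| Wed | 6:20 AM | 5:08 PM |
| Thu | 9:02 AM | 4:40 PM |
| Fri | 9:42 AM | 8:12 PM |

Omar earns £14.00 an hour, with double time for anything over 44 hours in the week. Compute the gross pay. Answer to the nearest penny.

£734.07

Mon: 11:25 AM–7:13 PM = 7 h 48 min
Tue: 5:54 AM–5:23 PM = 11 h 29 min
Wed: 6:20 AM–5:08 PM = 10 h 48 min
Thu: 9:02 AM–4:40 PM = 7 h 38 min
Fri: 9:42 AM–8:12 PM = 10 h 30 min
Total worked: 48 h 13 min = 2893 min.
Regular 44 h 0 min = 2640 min at £14.00/h; overtime 4 h 13 min = 253 min at £28.00/h.
Pay = (2640 × £14.00 + 253 × £28.00) ÷ 60 = £734.07.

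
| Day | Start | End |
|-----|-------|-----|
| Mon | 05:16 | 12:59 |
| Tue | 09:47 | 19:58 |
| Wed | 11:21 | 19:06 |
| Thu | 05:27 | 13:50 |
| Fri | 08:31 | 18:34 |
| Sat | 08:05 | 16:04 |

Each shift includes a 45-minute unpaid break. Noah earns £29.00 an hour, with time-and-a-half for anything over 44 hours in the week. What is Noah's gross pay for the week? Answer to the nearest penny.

Mon: 05:16–12:59 = 7 h 43 min; less 45 min break → 6 h 58 min
Tue: 09:47–19:58 = 10 h 11 min; less 45 min break → 9 h 26 min
Wed: 11:21–19:06 = 7 h 45 min; less 45 min break → 7 h 0 min
Thu: 05:27–13:50 = 8 h 23 min; less 45 min break → 7 h 38 min
Fri: 08:31–18:34 = 10 h 3 min; less 45 min break → 9 h 18 min
Sat: 08:05–16:04 = 7 h 59 min; less 45 min break → 7 h 14 min
Total worked: 47 h 34 min = 2854 min.
Regular 44 h 0 min = 2640 min at £29.00/h; overtime 3 h 34 min = 214 min at £43.50/h.
Pay = (2640 × £29.00 + 214 × £43.50) ÷ 60 = £1431.15.

£1431.15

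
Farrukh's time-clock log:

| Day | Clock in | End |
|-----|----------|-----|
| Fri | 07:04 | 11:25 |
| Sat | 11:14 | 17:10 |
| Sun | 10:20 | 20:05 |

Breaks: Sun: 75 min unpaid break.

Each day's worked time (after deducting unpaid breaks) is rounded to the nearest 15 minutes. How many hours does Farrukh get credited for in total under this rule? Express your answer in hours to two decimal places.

Fri: 07:04–11:25 = 4 h 21 min → rounds to 4 h 15 min
Sat: 11:14–17:10 = 5 h 56 min → rounds to 6 h 0 min
Sun: 10:20–20:05 = 9 h 45 min − 75 min = 8 h 30 min → rounds to 8 h 30 min
Total credited: 18 h 45 min.

18.75 hours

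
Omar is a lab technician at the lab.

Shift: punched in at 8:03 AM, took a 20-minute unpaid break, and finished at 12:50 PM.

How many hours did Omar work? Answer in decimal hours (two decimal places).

Shift: 8:03 AM–12:50 PM = 4 h 47 min; less 20 min break → 4 h 27 min

4.45 hours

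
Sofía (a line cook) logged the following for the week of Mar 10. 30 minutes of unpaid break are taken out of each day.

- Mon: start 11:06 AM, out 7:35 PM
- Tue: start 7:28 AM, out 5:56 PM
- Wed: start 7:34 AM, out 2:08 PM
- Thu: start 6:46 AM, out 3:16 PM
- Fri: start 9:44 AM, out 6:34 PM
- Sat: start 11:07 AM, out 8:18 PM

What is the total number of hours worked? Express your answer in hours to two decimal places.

Mon: 11:06 AM–7:35 PM = 8 h 29 min; less 30 min break → 7 h 59 min
Tue: 7:28 AM–5:56 PM = 10 h 28 min; less 30 min break → 9 h 58 min
Wed: 7:34 AM–2:08 PM = 6 h 34 min; less 30 min break → 6 h 4 min
Thu: 6:46 AM–3:16 PM = 8 h 30 min; less 30 min break → 8 h 0 min
Fri: 9:44 AM–6:34 PM = 8 h 50 min; less 30 min break → 8 h 20 min
Sat: 11:07 AM–8:18 PM = 9 h 11 min; less 30 min break → 8 h 41 min
Total: 7 h 59 min + 9 h 58 min + 6 h 4 min + 8 h 0 min + 8 h 20 min + 8 h 41 min = 49 h 2 min.

49.03 hours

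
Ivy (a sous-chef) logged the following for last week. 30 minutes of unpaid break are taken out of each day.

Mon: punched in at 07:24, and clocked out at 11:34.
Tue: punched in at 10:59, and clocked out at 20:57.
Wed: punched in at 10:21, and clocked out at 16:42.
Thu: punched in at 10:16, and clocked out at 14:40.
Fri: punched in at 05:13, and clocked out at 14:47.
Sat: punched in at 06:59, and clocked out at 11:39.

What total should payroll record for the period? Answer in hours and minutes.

Mon: 07:24–11:34 = 4 h 10 min; less 30 min break → 3 h 40 min
Tue: 10:59–20:57 = 9 h 58 min; less 30 min break → 9 h 28 min
Wed: 10:21–16:42 = 6 h 21 min; less 30 min break → 5 h 51 min
Thu: 10:16–14:40 = 4 h 24 min; less 30 min break → 3 h 54 min
Fri: 05:13–14:47 = 9 h 34 min; less 30 min break → 9 h 4 min
Sat: 06:59–11:39 = 4 h 40 min; less 30 min break → 4 h 10 min
Total: 3 h 40 min + 9 h 28 min + 5 h 51 min + 3 h 54 min + 9 h 4 min + 4 h 10 min = 36 h 7 min.

36 h 7 min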